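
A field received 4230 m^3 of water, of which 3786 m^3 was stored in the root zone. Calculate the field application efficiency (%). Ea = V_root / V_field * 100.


Ea = V_root / V_field * 100 = 3786 / 4230 * 100 = 89.5035%

89.5035 %


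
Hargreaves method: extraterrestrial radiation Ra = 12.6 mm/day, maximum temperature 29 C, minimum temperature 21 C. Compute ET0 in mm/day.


Tmean = (Tmax + Tmin)/2 = (29 + 21)/2 = 25.0
ET0 = 0.0023 * 12.6 * (25.0 + 17.8) * sqrt(29 - 21)
ET0 = 0.0023 * 12.6 * 42.8 * 2.828427

3.5082 mm/day


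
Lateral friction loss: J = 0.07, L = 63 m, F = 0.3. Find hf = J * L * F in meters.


hf = J * L * F = 0.07 * 63 * 0.3 = 1.3230 m

1.3230 m


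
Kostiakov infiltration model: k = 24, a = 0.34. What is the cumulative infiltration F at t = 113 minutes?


F = k * t^a = 24 * 113^0.34
F = 24 * 4.989381

119.7451 mm


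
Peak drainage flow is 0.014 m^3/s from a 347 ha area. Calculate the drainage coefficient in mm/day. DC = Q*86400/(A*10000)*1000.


DC = Q * 86400 / (A * 10000) * 1000
DC = 0.014 * 86400 / (347 * 10000) * 1000
DC = 1209600.0000 / 3470000

0.3486 mm/day


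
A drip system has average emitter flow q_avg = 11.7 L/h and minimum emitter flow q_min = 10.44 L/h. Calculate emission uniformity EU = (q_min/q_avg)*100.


EU = (q_min/q_avg)*100 = (10.44/11.7)*100 = 89.2308%

89.2308 %


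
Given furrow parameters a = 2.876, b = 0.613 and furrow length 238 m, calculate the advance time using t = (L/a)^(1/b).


t = (L/a)^(1/b)
t = (238/2.876)^(1/0.613)
t = 82.753825^(1/0.613)

1344.4005 min


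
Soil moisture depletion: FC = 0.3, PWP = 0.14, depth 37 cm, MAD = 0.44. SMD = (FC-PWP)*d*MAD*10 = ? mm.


SMD = (FC - PWP) * d * MAD * 10
SMD = (0.3 - 0.14) * 37 * 0.44 * 10
SMD = 0.1600 * 37 * 0.44 * 10

26.0480 mm


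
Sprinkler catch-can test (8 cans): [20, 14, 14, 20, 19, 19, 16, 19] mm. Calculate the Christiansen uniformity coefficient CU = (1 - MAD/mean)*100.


mean = 17.625000 mm
MAD = 2.218750 mm
CU = (1 - 2.218750/17.625000)*100

87.4113 %


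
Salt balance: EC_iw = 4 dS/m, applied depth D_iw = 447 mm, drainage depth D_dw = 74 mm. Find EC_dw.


EC_dw = EC_iw * D_iw / D_dw
EC_dw = 4 * 447 / 74
EC_dw = 1788 / 74

24.1622 dS/m


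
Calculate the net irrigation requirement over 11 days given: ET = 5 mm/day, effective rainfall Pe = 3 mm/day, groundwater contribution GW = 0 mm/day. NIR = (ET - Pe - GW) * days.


Daily deficit = ET - Pe - GW = 5 - 3 - 0 = 2 mm/day
NIR = 2 * 11 = 22 mm

22.0000 mm


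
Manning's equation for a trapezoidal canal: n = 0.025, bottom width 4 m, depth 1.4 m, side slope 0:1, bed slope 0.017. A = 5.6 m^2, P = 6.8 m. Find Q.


R = A/P = 5.6/6.8 = 0.823529
Q = (1/0.025) * 5.6 * 0.823529^(2/3) * 0.017^0.5

25.6601 m^3/s


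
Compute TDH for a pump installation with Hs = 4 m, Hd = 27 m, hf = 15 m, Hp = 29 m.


TDH = Hs + Hd + hf + Hp = 4 + 27 + 15 + 29 = 75

75 m


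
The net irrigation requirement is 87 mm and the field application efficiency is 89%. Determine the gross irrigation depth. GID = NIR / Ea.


Ea = 89% = 0.89
GID = NIR / Ea = 87 / 0.89 = 97.7528 mm

97.7528 mm


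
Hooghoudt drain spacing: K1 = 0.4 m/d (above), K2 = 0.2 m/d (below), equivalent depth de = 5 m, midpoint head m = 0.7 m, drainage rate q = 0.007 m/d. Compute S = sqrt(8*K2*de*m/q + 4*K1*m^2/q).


S^2 = 8*K2*de*m/q + 4*K1*m^2/q
S^2 = 8*0.2*5*0.7/0.007 + 4*0.4*0.7^2/0.007
S = sqrt(912.0000)

30.1993 m


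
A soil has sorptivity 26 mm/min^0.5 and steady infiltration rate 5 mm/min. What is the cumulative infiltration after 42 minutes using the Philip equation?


F = S*sqrt(t) + A*t
F = 26*sqrt(42) + 5*42
F = 26*6.480741 + 210

378.4993 mm


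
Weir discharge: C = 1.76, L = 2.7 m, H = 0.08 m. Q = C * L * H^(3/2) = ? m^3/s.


Q = C * L * H^(3/2) = 1.76 * 2.7 * 0.08^1.5 = 1.76 * 2.7 * 0.022627

0.1075 m^3/s


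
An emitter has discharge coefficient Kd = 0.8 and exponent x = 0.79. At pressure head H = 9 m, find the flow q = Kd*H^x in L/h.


q = Kd * H^x = 0.8 * 9^0.79 = 0.8 * 5.673507

4.5388 L/h


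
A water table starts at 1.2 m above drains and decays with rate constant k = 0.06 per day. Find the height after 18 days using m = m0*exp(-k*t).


m = m0 * exp(-k*t)
m = 1.2 * exp(-0.06 * 18)
m = 1.2 * exp(-1.0800)

0.4075 m


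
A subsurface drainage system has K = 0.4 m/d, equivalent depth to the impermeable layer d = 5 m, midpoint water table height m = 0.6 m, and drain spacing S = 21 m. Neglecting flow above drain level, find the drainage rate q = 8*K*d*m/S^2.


q = 8*K*d*m/S^2
q = 8*0.4*5*0.6/21^2
q = 9.6000 / 441

0.0218 m/d


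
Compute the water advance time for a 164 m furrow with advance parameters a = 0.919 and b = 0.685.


t = (L/a)^(1/b)
t = (164/0.919)^(1/0.685)
t = 178.454842^(1/0.685)

1935.9881 min


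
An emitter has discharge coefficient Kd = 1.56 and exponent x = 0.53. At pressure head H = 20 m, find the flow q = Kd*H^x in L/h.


q = Kd * H^x = 1.56 * 20^0.53 = 1.56 * 4.892670

7.6326 L/h


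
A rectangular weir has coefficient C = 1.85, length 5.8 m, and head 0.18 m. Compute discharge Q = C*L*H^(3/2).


Q = C * L * H^(3/2) = 1.85 * 5.8 * 0.18^1.5 = 1.85 * 5.8 * 0.076368

0.8194 m^3/s


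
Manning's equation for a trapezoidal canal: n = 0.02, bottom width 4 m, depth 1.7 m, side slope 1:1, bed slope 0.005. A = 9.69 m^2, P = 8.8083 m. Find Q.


R = A/P = 9.69/8.8083 = 1.100099
Q = (1/0.02) * 9.69 * 1.100099^(2/3) * 0.005^0.5

36.5090 m^3/s


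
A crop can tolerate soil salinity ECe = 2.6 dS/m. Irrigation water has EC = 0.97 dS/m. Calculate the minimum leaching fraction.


LR = ECiw / (5*ECe - ECiw)
LR = 0.97 / (5*2.6 - 0.97)
LR = 0.97 / 12.0300

0.0806


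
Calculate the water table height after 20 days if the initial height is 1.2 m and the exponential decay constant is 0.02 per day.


m = m0 * exp(-k*t)
m = 1.2 * exp(-0.02 * 20)
m = 1.2 * exp(-0.4000)

0.8044 m


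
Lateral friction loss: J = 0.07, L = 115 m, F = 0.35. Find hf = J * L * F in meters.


hf = J * L * F = 0.07 * 115 * 0.35 = 2.8175 m

2.8175 m


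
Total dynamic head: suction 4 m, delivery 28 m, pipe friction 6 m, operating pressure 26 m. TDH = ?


TDH = Hs + Hd + hf + Hp = 4 + 28 + 6 + 26 = 64

64 m


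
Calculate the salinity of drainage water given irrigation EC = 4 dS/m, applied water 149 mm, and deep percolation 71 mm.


EC_dw = EC_iw * D_iw / D_dw
EC_dw = 4 * 149 / 71
EC_dw = 596 / 71

8.3944 dS/m


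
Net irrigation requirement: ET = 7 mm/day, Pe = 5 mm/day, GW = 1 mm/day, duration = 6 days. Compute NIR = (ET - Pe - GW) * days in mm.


Daily deficit = ET - Pe - GW = 7 - 5 - 1 = 1 mm/day
NIR = 1 * 6 = 6 mm

6.0000 mm


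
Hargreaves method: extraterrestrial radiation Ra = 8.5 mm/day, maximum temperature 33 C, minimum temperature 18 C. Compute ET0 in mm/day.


Tmean = (Tmax + Tmin)/2 = (33 + 18)/2 = 25.5
ET0 = 0.0023 * 8.5 * (25.5 + 17.8) * sqrt(33 - 18)
ET0 = 0.0023 * 8.5 * 43.3 * 3.872983

3.2785 mm/day


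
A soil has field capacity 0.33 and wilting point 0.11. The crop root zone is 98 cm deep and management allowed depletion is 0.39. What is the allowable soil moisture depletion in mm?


SMD = (FC - PWP) * d * MAD * 10
SMD = (0.33 - 0.11) * 98 * 0.39 * 10
SMD = 0.2200 * 98 * 0.39 * 10

84.0840 mm


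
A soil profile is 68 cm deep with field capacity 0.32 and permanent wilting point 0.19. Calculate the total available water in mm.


AWC = (FC - PWP) * d * 10
AWC = (0.32 - 0.19) * 68 * 10
AWC = 0.1300 * 68 * 10

88.4000 mm


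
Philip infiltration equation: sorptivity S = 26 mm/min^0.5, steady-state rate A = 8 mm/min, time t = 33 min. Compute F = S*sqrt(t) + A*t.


F = S*sqrt(t) + A*t
F = 26*sqrt(33) + 8*33
F = 26*5.744563 + 264

413.3586 mm


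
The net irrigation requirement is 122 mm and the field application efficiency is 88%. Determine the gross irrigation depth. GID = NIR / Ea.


Ea = 88% = 0.88
GID = NIR / Ea = 122 / 0.88 = 138.6364 mm

138.6364 mm


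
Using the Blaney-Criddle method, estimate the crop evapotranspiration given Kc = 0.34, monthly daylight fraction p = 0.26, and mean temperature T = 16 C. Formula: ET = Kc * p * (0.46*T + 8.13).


ET = Kc * p * (0.46*T + 8.13)
ET = 0.34 * 0.26 * (0.46*16 + 8.13)
ET = 0.34 * 0.26 * 15.4900

1.3693 mm/day


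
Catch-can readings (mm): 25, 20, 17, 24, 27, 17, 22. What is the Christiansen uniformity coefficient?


mean = 21.714286 mm
MAD = 3.183673 mm
CU = (1 - 3.183673/21.714286)*100

85.3383 %


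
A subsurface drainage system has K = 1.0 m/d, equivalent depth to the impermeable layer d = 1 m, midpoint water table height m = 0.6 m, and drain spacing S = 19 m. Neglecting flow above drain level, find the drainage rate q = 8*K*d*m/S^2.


q = 8*K*d*m/S^2
q = 8*1.0*1*0.6/19^2
q = 4.8000 / 361

0.0133 m/d


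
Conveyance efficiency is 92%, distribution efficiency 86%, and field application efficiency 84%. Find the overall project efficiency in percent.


Ec = 0.92, Eb = 0.86, Ea = 0.84
E = 0.92 * 0.86 * 0.84 * 100 = 66.4608%

66.4608 %


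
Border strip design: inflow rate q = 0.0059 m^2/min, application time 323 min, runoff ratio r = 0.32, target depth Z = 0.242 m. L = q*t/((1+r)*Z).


L = q*t/((1+r)*Z)
L = 0.0059*323/((1+0.32)*0.242)
L = 1.9057/0.31944

5.9658 m


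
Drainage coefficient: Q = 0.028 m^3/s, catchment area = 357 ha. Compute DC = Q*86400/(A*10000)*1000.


DC = Q * 86400 / (A * 10000) * 1000
DC = 0.028 * 86400 / (357 * 10000) * 1000
DC = 2419200.0000 / 3570000

0.6776 mm/day


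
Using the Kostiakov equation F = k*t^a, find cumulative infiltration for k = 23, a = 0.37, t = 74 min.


F = k * t^a = 23 * 74^0.37
F = 23 * 4.916044

113.0690 mm


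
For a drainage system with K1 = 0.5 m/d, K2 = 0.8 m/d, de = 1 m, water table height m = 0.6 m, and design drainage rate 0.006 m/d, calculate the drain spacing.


S^2 = 8*K2*de*m/q + 4*K1*m^2/q
S^2 = 8*0.8*1*0.6/0.006 + 4*0.5*0.6^2/0.006
S = sqrt(760.0000)

27.5681 m


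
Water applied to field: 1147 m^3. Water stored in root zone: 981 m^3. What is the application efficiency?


Ea = V_root / V_field * 100 = 981 / 1147 * 100 = 85.5275%

85.5275 %


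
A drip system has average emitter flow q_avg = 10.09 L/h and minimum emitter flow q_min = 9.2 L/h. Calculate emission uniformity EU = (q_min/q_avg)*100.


EU = (q_min/q_avg)*100 = (9.2/10.09)*100 = 91.1794%

91.1794 %


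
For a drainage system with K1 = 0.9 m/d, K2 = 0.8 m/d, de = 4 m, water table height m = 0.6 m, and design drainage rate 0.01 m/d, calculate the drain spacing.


S^2 = 8*K2*de*m/q + 4*K1*m^2/q
S^2 = 8*0.8*4*0.6/0.01 + 4*0.9*0.6^2/0.01
S = sqrt(1665.6000)

40.8118 m


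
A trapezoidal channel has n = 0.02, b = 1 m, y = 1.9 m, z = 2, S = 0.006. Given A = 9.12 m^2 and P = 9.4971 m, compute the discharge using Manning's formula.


R = A/P = 9.12/9.4971 = 0.960293
Q = (1/0.02) * 9.12 * 0.960293^(2/3) * 0.006^0.5

34.3803 m^3/s


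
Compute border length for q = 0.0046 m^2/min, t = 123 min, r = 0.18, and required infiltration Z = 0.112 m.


L = q*t/((1+r)*Z)
L = 0.0046*123/((1+0.18)*0.112)
L = 0.5658/0.13216

4.2812 m


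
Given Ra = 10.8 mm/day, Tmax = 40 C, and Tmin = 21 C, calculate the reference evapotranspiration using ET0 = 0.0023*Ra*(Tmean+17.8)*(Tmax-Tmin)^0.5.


Tmean = (Tmax + Tmin)/2 = (40 + 21)/2 = 30.5
ET0 = 0.0023 * 10.8 * (30.5 + 17.8) * sqrt(40 - 21)
ET0 = 0.0023 * 10.8 * 48.3 * 4.358899

5.2297 mm/day


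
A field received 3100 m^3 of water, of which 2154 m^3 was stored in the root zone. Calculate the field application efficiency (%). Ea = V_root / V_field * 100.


Ea = V_root / V_field * 100 = 2154 / 3100 * 100 = 69.4839%

69.4839 %


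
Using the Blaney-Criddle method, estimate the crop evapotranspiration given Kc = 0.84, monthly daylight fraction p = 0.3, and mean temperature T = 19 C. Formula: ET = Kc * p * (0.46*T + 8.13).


ET = Kc * p * (0.46*T + 8.13)
ET = 0.84 * 0.3 * (0.46*19 + 8.13)
ET = 0.84 * 0.3 * 16.8700

4.2512 mm/day


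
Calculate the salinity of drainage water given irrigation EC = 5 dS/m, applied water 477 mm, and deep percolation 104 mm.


EC_dw = EC_iw * D_iw / D_dw
EC_dw = 5 * 477 / 104
EC_dw = 2385 / 104

22.9327 dS/m


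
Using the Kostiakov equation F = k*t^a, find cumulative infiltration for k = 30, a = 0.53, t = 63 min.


F = k * t^a = 30 * 63^0.53
F = 30 * 8.987740

269.6322 mm


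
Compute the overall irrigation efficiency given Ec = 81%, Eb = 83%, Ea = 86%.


Ec = 0.81, Eb = 0.83, Ea = 0.86
E = 0.81 * 0.83 * 0.86 * 100 = 57.8178%

57.8178 %


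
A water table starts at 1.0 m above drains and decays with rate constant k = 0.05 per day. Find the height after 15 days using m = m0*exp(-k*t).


m = m0 * exp(-k*t)
m = 1.0 * exp(-0.05 * 15)
m = 1.0 * exp(-0.7500)

0.4724 m


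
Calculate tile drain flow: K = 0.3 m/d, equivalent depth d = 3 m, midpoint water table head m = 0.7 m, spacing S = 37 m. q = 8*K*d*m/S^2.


q = 8*K*d*m/S^2
q = 8*0.3*3*0.7/37^2
q = 5.0400 / 1369

0.0037 m/d


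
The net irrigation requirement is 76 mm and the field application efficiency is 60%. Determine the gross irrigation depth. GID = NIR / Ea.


Ea = 60% = 0.6
GID = NIR / Ea = 76 / 0.6 = 126.6667 mm

126.6667 mm


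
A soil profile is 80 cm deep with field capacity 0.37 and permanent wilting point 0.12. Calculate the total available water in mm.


AWC = (FC - PWP) * d * 10
AWC = (0.37 - 0.12) * 80 * 10
AWC = 0.2500 * 80 * 10

200.0000 mm


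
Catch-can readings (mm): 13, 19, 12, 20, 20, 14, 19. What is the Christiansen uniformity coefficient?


mean = 16.714286 mm
MAD = 3.183673 mm
CU = (1 - 3.183673/16.714286)*100

80.9524 %


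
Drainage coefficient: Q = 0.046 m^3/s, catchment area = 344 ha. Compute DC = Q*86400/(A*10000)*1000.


DC = Q * 86400 / (A * 10000) * 1000
DC = 0.046 * 86400 / (344 * 10000) * 1000
DC = 3974400.0000 / 3440000

1.1553 mm/day


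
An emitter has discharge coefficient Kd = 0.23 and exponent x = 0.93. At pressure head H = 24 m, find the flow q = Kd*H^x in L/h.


q = Kd * H^x = 0.23 * 24^0.93 = 0.23 * 19.213056

4.4190 L/h


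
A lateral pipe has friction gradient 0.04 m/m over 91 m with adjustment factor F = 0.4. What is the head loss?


hf = J * L * F = 0.04 * 91 * 0.4 = 1.4560 m

1.4560 m


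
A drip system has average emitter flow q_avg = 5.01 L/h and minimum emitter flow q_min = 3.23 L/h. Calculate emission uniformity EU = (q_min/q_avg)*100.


EU = (q_min/q_avg)*100 = (3.23/5.01)*100 = 64.4711%

64.4711 %


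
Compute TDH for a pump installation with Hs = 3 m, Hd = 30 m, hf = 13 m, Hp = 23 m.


TDH = Hs + Hd + hf + Hp = 3 + 30 + 13 + 23 = 69

69 m


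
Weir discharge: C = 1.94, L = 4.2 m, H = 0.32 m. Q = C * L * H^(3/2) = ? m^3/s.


Q = C * L * H^(3/2) = 1.94 * 4.2 * 0.32^1.5 = 1.94 * 4.2 * 0.181019

1.4749 m^3/s


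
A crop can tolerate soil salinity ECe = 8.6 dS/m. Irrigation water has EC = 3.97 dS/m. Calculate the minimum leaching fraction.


LR = ECiw / (5*ECe - ECiw)
LR = 3.97 / (5*8.6 - 3.97)
LR = 3.97 / 39.0300

0.1017


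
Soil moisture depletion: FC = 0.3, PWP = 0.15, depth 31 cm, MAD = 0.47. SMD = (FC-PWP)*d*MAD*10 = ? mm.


SMD = (FC - PWP) * d * MAD * 10
SMD = (0.3 - 0.15) * 31 * 0.47 * 10
SMD = 0.1500 * 31 * 0.47 * 10

21.8550 mm


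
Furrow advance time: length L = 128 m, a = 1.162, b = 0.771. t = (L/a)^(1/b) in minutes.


t = (L/a)^(1/b)
t = (128/1.162)^(1/0.771)
t = 110.154905^(1/0.771)

445.1572 min


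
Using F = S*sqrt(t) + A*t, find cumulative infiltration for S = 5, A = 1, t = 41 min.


F = S*sqrt(t) + A*t
F = 5*sqrt(41) + 1*41
F = 5*6.403124 + 41

73.0156 mm


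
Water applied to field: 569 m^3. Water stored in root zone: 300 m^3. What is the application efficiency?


Ea = V_root / V_field * 100 = 300 / 569 * 100 = 52.7241%

52.7241 %


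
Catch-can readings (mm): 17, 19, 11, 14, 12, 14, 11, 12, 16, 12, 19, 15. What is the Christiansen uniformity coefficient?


mean = 14.333333 mm
MAD = 2.388889 mm
CU = (1 - 2.388889/14.333333)*100

83.3333 %


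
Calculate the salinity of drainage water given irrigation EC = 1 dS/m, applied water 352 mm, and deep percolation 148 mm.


EC_dw = EC_iw * D_iw / D_dw
EC_dw = 1 * 352 / 148
EC_dw = 352 / 148

2.3784 dS/m


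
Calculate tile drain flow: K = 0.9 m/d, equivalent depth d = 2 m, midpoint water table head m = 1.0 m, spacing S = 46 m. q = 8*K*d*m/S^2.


q = 8*K*d*m/S^2
q = 8*0.9*2*1.0/46^2
q = 14.4000 / 2116

0.0068 m/d


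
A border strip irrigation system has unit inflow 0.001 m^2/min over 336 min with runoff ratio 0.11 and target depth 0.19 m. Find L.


L = q*t/((1+r)*Z)
L = 0.001*336/((1+0.11)*0.19)
L = 0.336/0.2109

1.5932 m


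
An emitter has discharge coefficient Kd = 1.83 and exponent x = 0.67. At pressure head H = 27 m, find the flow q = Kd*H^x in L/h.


q = Kd * H^x = 1.83 * 27^0.67 = 1.83 * 9.099420

16.6519 L/h


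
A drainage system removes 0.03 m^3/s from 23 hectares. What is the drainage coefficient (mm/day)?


DC = Q * 86400 / (A * 10000) * 1000
DC = 0.03 * 86400 / (23 * 10000) * 1000
DC = 2592000.0000 / 230000

11.2696 mm/day


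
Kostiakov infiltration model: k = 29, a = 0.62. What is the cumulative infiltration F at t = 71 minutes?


F = k * t^a = 29 * 71^0.62
F = 29 * 14.053360

407.5474 mm


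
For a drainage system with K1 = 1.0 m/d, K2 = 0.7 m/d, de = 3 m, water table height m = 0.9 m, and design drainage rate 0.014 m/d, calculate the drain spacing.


S^2 = 8*K2*de*m/q + 4*K1*m^2/q
S^2 = 8*0.7*3*0.9/0.014 + 4*1.0*0.9^2/0.014
S = sqrt(1311.4286)

36.2137 m


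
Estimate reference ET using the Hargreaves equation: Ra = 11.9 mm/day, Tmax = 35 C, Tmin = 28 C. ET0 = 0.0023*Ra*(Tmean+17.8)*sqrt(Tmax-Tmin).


Tmean = (Tmax + Tmin)/2 = (35 + 28)/2 = 31.5
ET0 = 0.0023 * 11.9 * (31.5 + 17.8) * sqrt(35 - 28)
ET0 = 0.0023 * 11.9 * 49.3 * 2.645751

3.5700 mm/day


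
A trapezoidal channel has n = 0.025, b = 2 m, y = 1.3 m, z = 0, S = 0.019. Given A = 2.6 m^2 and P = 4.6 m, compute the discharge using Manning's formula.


R = A/P = 2.6/4.6 = 0.565217
Q = (1/0.025) * 2.6 * 0.565217^(2/3) * 0.019^0.5

9.7999 m^3/s


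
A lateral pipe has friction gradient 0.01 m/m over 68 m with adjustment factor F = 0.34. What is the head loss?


hf = J * L * F = 0.01 * 68 * 0.34 = 0.2312 m

0.2312 m


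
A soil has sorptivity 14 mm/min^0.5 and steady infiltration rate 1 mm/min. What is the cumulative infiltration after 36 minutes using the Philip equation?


F = S*sqrt(t) + A*t
F = 14*sqrt(36) + 1*36
F = 14*6.000000 + 36

120.0000 mm


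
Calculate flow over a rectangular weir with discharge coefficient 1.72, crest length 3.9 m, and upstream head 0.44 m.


Q = C * L * H^(3/2) = 1.72 * 3.9 * 0.44^1.5 = 1.72 * 3.9 * 0.291863

1.9578 m^3/s


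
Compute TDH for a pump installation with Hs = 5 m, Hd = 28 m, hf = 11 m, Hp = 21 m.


TDH = Hs + Hd + hf + Hp = 5 + 28 + 11 + 21 = 65

65 m


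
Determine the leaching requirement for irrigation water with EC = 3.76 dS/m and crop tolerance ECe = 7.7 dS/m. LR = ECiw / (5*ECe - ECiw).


LR = ECiw / (5*ECe - ECiw)
LR = 3.76 / (5*7.7 - 3.76)
LR = 3.76 / 34.7400

0.1082


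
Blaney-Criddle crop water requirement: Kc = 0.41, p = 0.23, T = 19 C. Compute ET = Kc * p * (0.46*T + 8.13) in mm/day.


ET = Kc * p * (0.46*T + 8.13)
ET = 0.41 * 0.23 * (0.46*19 + 8.13)
ET = 0.41 * 0.23 * 16.8700

1.5908 mm/day


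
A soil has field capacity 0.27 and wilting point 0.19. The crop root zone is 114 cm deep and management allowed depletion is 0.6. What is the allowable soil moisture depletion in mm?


SMD = (FC - PWP) * d * MAD * 10
SMD = (0.27 - 0.19) * 114 * 0.6 * 10
SMD = 0.0800 * 114 * 0.6 * 10

54.7200 mm


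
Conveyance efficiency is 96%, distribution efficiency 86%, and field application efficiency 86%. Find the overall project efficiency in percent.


Ec = 0.96, Eb = 0.86, Ea = 0.86
E = 0.96 * 0.86 * 0.86 * 100 = 71.0016%

71.0016 %


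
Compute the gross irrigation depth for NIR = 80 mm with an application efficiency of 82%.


Ea = 82% = 0.82
GID = NIR / Ea = 80 / 0.82 = 97.5610 mm

97.5610 mm


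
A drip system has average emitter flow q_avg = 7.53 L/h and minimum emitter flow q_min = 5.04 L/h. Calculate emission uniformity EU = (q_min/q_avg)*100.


EU = (q_min/q_avg)*100 = (5.04/7.53)*100 = 66.9323%

66.9323 %


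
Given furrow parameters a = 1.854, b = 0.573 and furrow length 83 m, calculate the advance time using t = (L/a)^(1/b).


t = (L/a)^(1/b)
t = (83/1.854)^(1/0.573)
t = 44.768069^(1/0.573)

760.8011 min


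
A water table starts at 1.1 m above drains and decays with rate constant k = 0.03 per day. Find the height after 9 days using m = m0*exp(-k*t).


m = m0 * exp(-k*t)
m = 1.1 * exp(-0.03 * 9)
m = 1.1 * exp(-0.2700)

0.8397 m


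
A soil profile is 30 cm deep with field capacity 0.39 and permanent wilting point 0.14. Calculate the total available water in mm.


AWC = (FC - PWP) * d * 10
AWC = (0.39 - 0.14) * 30 * 10
AWC = 0.2500 * 30 * 10

75.0000 mm


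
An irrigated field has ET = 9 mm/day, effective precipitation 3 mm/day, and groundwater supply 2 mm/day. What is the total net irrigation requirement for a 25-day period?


Daily deficit = ET - Pe - GW = 9 - 3 - 2 = 4 mm/day
NIR = 4 * 25 = 100 mm

100.0000 mm


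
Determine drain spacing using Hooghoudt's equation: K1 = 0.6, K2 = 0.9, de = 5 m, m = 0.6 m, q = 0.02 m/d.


S^2 = 8*K2*de*m/q + 4*K1*m^2/q
S^2 = 8*0.9*5*0.6/0.02 + 4*0.6*0.6^2/0.02
S = sqrt(1123.2000)

33.5142 m


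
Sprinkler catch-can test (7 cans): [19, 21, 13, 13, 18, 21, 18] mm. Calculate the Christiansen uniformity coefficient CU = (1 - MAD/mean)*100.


mean = 17.571429 mm
MAD = 2.612245 mm
CU = (1 - 2.612245/17.571429)*100

85.1336 %


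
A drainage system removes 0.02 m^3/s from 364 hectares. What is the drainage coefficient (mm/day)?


DC = Q * 86400 / (A * 10000) * 1000
DC = 0.02 * 86400 / (364 * 10000) * 1000
DC = 1728000.0000 / 3640000

0.4747 mm/day


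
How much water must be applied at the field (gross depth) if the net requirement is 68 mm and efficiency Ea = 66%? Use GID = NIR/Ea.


Ea = 66% = 0.66
GID = NIR / Ea = 68 / 0.66 = 103.0303 mm

103.0303 mm


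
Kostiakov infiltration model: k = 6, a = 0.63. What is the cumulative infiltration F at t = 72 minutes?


F = k * t^a = 6 * 72^0.63
F = 6 * 14.795153

88.7709 mm


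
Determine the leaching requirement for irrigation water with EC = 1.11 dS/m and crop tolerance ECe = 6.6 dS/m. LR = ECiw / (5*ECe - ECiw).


LR = ECiw / (5*ECe - ECiw)
LR = 1.11 / (5*6.6 - 1.11)
LR = 1.11 / 31.8900

0.0348


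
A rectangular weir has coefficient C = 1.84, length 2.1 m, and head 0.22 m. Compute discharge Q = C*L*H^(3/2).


Q = C * L * H^(3/2) = 1.84 * 2.1 * 0.22^1.5 = 1.84 * 2.1 * 0.103189

0.3987 m^3/s


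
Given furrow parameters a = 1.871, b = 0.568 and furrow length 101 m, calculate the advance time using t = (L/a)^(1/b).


t = (L/a)^(1/b)
t = (101/1.871)^(1/0.568)
t = 53.981828^(1/0.568)

1121.3254 min


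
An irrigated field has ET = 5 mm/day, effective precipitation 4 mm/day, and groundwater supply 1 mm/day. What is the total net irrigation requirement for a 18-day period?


Daily deficit = ET - Pe - GW = 5 - 4 - 1 = 0 mm/day
NIR = 0 * 18 = 0 mm

0 mm


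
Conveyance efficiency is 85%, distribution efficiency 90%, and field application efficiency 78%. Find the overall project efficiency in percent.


Ec = 0.85, Eb = 0.9, Ea = 0.78
E = 0.85 * 0.9 * 0.78 * 100 = 59.6700%

59.6700 %


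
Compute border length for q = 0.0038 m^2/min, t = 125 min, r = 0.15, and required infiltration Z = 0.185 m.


L = q*t/((1+r)*Z)
L = 0.0038*125/((1+0.15)*0.185)
L = 0.475/0.21275

2.2327 m


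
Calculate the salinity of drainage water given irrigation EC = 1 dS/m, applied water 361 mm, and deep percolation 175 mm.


EC_dw = EC_iw * D_iw / D_dw
EC_dw = 1 * 361 / 175
EC_dw = 361 / 175

2.0629 dS/m


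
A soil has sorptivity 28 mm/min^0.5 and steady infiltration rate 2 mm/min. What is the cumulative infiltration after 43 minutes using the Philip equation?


F = S*sqrt(t) + A*t
F = 28*sqrt(43) + 2*43
F = 28*6.557439 + 86

269.6083 mm


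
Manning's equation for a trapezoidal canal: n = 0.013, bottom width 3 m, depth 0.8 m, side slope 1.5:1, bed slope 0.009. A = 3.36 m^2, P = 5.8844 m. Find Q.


R = A/P = 3.36/5.8844 = 0.571001
Q = (1/0.013) * 3.36 * 0.571001^(2/3) * 0.009^0.5

16.8762 m^3/s


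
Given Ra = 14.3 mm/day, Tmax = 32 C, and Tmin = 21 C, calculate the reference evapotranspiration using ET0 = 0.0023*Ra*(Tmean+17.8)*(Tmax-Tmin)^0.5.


Tmean = (Tmax + Tmin)/2 = (32 + 21)/2 = 26.5
ET0 = 0.0023 * 14.3 * (26.5 + 17.8) * sqrt(32 - 21)
ET0 = 0.0023 * 14.3 * 44.3 * 3.316625

4.8324 mm/day


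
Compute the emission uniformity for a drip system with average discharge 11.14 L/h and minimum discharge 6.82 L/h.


EU = (q_min/q_avg)*100 = (6.82/11.14)*100 = 61.2208%

61.2208 %


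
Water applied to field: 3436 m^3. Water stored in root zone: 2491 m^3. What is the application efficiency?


Ea = V_root / V_field * 100 = 2491 / 3436 * 100 = 72.4971%

72.4971 %


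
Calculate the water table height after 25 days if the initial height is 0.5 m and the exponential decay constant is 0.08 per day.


m = m0 * exp(-k*t)
m = 0.5 * exp(-0.08 * 25)
m = 0.5 * exp(-2.0000)

0.0677 m


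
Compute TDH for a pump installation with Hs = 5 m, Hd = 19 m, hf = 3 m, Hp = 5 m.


TDH = Hs + Hd + hf + Hp = 5 + 19 + 3 + 5 = 32

32 m


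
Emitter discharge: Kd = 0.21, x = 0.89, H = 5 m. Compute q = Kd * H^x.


q = Kd * H^x = 0.21 * 5^0.89 = 0.21 * 4.188739

0.8796 L/h


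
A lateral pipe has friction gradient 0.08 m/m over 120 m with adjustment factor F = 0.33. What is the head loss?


hf = J * L * F = 0.08 * 120 * 0.33 = 3.1680 m

3.1680 m


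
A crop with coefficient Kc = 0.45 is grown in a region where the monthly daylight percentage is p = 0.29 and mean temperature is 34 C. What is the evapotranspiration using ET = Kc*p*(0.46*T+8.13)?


ET = Kc * p * (0.46*T + 8.13)
ET = 0.45 * 0.29 * (0.46*34 + 8.13)
ET = 0.45 * 0.29 * 23.7700

3.1020 mm/day


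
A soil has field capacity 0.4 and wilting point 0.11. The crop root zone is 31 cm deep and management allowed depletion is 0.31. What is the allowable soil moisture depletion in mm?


SMD = (FC - PWP) * d * MAD * 10
SMD = (0.4 - 0.11) * 31 * 0.31 * 10
SMD = 0.2900 * 31 * 0.31 * 10

27.8690 mm


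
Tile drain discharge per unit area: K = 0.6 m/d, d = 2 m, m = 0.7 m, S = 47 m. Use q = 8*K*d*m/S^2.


q = 8*K*d*m/S^2
q = 8*0.6*2*0.7/47^2
q = 6.7200 / 2209

0.0030 m/d


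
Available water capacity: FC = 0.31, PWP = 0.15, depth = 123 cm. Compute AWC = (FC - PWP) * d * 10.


AWC = (FC - PWP) * d * 10
AWC = (0.31 - 0.15) * 123 * 10
AWC = 0.1600 * 123 * 10

196.8000 mm


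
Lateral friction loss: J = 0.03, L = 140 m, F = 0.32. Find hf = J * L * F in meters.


hf = J * L * F = 0.03 * 140 * 0.32 = 1.3440 m

1.3440 m


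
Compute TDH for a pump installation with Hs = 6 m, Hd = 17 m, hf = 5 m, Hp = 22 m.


TDH = Hs + Hd + hf + Hp = 6 + 17 + 5 + 22 = 50

50 m


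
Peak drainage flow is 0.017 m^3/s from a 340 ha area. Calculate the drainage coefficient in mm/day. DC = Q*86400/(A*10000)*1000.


DC = Q * 86400 / (A * 10000) * 1000
DC = 0.017 * 86400 / (340 * 10000) * 1000
DC = 1468800.0000 / 3400000

0.4320 mm/day


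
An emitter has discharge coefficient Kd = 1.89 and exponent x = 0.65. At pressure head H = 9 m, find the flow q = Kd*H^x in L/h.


q = Kd * H^x = 1.89 * 9^0.65 = 1.89 * 4.171168

7.8835 L/h


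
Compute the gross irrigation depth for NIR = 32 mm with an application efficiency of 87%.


Ea = 87% = 0.87
GID = NIR / Ea = 32 / 0.87 = 36.7816 mm

36.7816 mm


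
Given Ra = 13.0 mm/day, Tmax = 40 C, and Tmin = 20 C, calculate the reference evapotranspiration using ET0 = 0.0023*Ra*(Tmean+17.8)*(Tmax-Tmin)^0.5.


Tmean = (Tmax + Tmin)/2 = (40 + 20)/2 = 30.0
ET0 = 0.0023 * 13.0 * (30.0 + 17.8) * sqrt(40 - 20)
ET0 = 0.0023 * 13.0 * 47.8 * 4.472136

6.3917 mm/day


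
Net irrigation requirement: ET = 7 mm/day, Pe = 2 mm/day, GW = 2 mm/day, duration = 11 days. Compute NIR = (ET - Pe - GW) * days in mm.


Daily deficit = ET - Pe - GW = 7 - 2 - 2 = 3 mm/day
NIR = 3 * 11 = 33 mm

33.0000 mm


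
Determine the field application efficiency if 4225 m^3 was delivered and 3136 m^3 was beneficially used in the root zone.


Ea = V_root / V_field * 100 = 3136 / 4225 * 100 = 74.2249%

74.2249 %


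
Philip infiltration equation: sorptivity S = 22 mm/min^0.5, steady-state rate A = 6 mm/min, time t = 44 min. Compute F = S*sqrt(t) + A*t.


F = S*sqrt(t) + A*t
F = 22*sqrt(44) + 6*44
F = 22*6.633250 + 264

409.9315 mm


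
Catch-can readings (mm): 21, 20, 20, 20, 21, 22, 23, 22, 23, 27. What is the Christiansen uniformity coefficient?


mean = 21.900000 mm
MAD = 1.500000 mm
CU = (1 - 1.500000/21.900000)*100

93.1507 %


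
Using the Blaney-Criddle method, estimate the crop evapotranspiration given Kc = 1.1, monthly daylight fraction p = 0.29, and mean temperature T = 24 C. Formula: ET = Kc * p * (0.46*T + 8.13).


ET = Kc * p * (0.46*T + 8.13)
ET = 1.1 * 0.29 * (0.46*24 + 8.13)
ET = 1.1 * 0.29 * 19.1700

6.1152 mm/day


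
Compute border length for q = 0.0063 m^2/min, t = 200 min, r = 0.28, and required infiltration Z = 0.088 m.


L = q*t/((1+r)*Z)
L = 0.0063*200/((1+0.28)*0.088)
L = 1.26/0.11264

11.1861 m


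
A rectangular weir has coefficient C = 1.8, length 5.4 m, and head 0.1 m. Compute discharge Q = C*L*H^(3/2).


Q = C * L * H^(3/2) = 1.8 * 5.4 * 0.1^1.5 = 1.8 * 5.4 * 0.031623

0.3074 m^3/s


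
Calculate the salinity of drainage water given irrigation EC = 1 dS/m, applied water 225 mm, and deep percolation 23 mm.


EC_dw = EC_iw * D_iw / D_dw
EC_dw = 1 * 225 / 23
EC_dw = 225 / 23

9.7826 dS/m


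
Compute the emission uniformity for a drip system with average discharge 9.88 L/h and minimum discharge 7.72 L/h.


EU = (q_min/q_avg)*100 = (7.72/9.88)*100 = 78.1377%

78.1377 %


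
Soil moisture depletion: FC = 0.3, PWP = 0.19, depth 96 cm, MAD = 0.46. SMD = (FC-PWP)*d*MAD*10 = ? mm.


SMD = (FC - PWP) * d * MAD * 10
SMD = (0.3 - 0.19) * 96 * 0.46 * 10
SMD = 0.1100 * 96 * 0.46 * 10

48.5760 mm


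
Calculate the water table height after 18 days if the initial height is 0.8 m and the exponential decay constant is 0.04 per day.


m = m0 * exp(-k*t)
m = 0.8 * exp(-0.04 * 18)
m = 0.8 * exp(-0.7200)

0.3894 m


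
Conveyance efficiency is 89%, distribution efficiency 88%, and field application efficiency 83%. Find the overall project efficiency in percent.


Ec = 0.89, Eb = 0.88, Ea = 0.83
E = 0.89 * 0.88 * 0.83 * 100 = 65.0056%

65.0056 %


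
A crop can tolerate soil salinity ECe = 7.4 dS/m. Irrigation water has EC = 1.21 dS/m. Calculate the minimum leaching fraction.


LR = ECiw / (5*ECe - ECiw)
LR = 1.21 / (5*7.4 - 1.21)
LR = 1.21 / 35.7900

0.0338


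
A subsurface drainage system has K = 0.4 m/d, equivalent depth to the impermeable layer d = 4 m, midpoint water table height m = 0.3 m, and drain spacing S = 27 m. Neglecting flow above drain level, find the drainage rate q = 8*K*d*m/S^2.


q = 8*K*d*m/S^2
q = 8*0.4*4*0.3/27^2
q = 3.8400 / 729

0.0053 m/d


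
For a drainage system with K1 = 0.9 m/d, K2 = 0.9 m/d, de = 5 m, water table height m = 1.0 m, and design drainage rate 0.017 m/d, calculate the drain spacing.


S^2 = 8*K2*de*m/q + 4*K1*m^2/q
S^2 = 8*0.9*5*1.0/0.017 + 4*0.9*1.0^2/0.017
S = sqrt(2329.4118)

48.2640 m


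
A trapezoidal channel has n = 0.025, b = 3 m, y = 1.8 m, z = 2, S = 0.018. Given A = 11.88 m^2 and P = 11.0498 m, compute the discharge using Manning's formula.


R = A/P = 11.88/11.0498 = 1.075133
Q = (1/0.025) * 11.88 * 1.075133^(2/3) * 0.018^0.5

66.9095 m^3/s


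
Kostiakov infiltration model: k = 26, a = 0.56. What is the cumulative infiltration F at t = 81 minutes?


F = k * t^a = 26 * 81^0.56
F = 26 * 11.715251

304.5965 mm


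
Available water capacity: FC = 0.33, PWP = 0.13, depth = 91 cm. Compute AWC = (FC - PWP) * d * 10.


AWC = (FC - PWP) * d * 10
AWC = (0.33 - 0.13) * 91 * 10
AWC = 0.2000 * 91 * 10

182.0000 mm


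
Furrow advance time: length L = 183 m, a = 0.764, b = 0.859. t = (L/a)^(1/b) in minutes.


t = (L/a)^(1/b)
t = (183/0.764)^(1/0.859)
t = 239.528796^(1/0.859)

588.7296 min


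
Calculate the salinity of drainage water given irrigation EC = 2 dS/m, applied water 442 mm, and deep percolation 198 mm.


EC_dw = EC_iw * D_iw / D_dw
EC_dw = 2 * 442 / 198
EC_dw = 884 / 198

4.4646 dS/m


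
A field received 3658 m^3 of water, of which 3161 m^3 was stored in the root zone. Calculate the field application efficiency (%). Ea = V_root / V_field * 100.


Ea = V_root / V_field * 100 = 3161 / 3658 * 100 = 86.4133%

86.4133 %


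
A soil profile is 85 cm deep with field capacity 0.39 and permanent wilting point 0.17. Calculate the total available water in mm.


AWC = (FC - PWP) * d * 10
AWC = (0.39 - 0.17) * 85 * 10
AWC = 0.2200 * 85 * 10

187.0000 mm


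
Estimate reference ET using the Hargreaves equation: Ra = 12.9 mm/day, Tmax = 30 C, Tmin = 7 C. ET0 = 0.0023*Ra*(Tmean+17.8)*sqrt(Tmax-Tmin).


Tmean = (Tmax + Tmin)/2 = (30 + 7)/2 = 18.5
ET0 = 0.0023 * 12.9 * (18.5 + 17.8) * sqrt(30 - 7)
ET0 = 0.0023 * 12.9 * 36.3 * 4.795832

5.1652 mm/day


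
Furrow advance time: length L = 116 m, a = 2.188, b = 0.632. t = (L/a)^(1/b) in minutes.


t = (L/a)^(1/b)
t = (116/2.188)^(1/0.632)
t = 53.016453^(1/0.632)

535.1776 min


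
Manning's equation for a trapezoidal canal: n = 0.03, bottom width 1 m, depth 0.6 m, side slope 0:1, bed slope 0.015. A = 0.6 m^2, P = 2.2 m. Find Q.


R = A/P = 0.6/2.2 = 0.272727
Q = (1/0.03) * 0.6 * 0.272727^(2/3) * 0.015^0.5

1.0301 m^3/s


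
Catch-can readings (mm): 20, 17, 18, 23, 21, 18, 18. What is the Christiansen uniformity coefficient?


mean = 19.285714 mm
MAD = 1.755102 mm
CU = (1 - 1.755102/19.285714)*100

90.8995 %


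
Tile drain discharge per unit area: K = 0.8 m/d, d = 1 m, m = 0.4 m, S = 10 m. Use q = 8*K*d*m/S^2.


q = 8*K*d*m/S^2
q = 8*0.8*1*0.4/10^2
q = 2.5600 / 100

0.0256 m/d


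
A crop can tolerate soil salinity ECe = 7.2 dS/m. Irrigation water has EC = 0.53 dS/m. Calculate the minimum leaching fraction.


LR = ECiw / (5*ECe - ECiw)
LR = 0.53 / (5*7.2 - 0.53)
LR = 0.53 / 35.4700

0.0149


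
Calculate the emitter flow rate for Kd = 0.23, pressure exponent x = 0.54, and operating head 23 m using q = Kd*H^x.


q = Kd * H^x = 0.23 * 23^0.54 = 0.23 * 5.436671

1.2504 L/h


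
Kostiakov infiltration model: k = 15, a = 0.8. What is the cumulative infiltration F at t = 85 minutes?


F = k * t^a = 15 * 85^0.8
F = 15 * 34.957079

524.3562 mm


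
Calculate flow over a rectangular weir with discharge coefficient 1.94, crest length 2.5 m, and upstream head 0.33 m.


Q = C * L * H^(3/2) = 1.94 * 2.5 * 0.33^1.5 = 1.94 * 2.5 * 0.189571

0.9194 m^3/s


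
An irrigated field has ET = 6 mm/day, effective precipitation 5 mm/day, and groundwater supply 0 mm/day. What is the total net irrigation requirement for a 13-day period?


Daily deficit = ET - Pe - GW = 6 - 5 - 0 = 1 mm/day
NIR = 1 * 13 = 13 mm

13.0000 mm


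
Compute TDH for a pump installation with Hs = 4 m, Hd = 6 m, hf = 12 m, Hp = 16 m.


TDH = Hs + Hd + hf + Hp = 4 + 6 + 12 + 16 = 38

38 m


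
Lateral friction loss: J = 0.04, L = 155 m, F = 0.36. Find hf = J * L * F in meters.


hf = J * L * F = 0.04 * 155 * 0.36 = 2.2320 m

2.2320 m


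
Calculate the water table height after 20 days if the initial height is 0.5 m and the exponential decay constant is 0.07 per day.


m = m0 * exp(-k*t)
m = 0.5 * exp(-0.07 * 20)
m = 0.5 * exp(-1.4000)

0.1233 m


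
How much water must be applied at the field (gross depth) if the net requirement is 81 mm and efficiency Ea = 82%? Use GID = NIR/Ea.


Ea = 82% = 0.82
GID = NIR / Ea = 81 / 0.82 = 98.7805 mm

98.7805 mm


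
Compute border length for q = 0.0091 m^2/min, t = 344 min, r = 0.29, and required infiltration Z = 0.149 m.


L = q*t/((1+r)*Z)
L = 0.0091*344/((1+0.29)*0.149)
L = 3.1304/0.19221

16.2864 m


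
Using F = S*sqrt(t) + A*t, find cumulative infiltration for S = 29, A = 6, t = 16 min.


F = S*sqrt(t) + A*t
F = 29*sqrt(16) + 6*16
F = 29*4.000000 + 96

212.0000 mm


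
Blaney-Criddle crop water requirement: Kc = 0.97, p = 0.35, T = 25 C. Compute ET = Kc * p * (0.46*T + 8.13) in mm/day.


ET = Kc * p * (0.46*T + 8.13)
ET = 0.97 * 0.35 * (0.46*25 + 8.13)
ET = 0.97 * 0.35 * 19.6300

6.6644 mm/day


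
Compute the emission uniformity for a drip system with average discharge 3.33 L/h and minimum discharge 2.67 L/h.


EU = (q_min/q_avg)*100 = (2.67/3.33)*100 = 80.1802%

80.1802 %


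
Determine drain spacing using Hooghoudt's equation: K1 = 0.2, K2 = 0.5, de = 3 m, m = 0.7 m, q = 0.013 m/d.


S^2 = 8*K2*de*m/q + 4*K1*m^2/q
S^2 = 8*0.5*3*0.7/0.013 + 4*0.2*0.7^2/0.013
S = sqrt(676.3077)

26.0059 m


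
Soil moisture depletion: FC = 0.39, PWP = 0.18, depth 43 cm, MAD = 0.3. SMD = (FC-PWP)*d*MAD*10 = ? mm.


SMD = (FC - PWP) * d * MAD * 10
SMD = (0.39 - 0.18) * 43 * 0.3 * 10
SMD = 0.2100 * 43 * 0.3 * 10

27.0900 mm


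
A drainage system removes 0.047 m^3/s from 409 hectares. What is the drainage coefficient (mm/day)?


DC = Q * 86400 / (A * 10000) * 1000
DC = 0.047 * 86400 / (409 * 10000) * 1000
DC = 4060800.0000 / 4090000

0.9929 mm/day


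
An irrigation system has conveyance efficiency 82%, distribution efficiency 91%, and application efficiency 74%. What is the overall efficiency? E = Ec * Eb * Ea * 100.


Ec = 0.82, Eb = 0.91, Ea = 0.74
E = 0.82 * 0.91 * 0.74 * 100 = 55.2188%

55.2188 %


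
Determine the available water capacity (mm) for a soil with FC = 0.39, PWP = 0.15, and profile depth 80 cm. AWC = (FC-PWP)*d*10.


AWC = (FC - PWP) * d * 10
AWC = (0.39 - 0.15) * 80 * 10
AWC = 0.2400 * 80 * 10

192.0000 mm


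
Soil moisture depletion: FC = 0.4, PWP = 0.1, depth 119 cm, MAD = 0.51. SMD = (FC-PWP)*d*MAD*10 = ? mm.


SMD = (FC - PWP) * d * MAD * 10
SMD = (0.4 - 0.1) * 119 * 0.51 * 10
SMD = 0.3000 * 119 * 0.51 * 10

182.0700 mm


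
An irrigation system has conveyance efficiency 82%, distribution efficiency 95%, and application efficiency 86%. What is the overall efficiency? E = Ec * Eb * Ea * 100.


Ec = 0.82, Eb = 0.95, Ea = 0.86
E = 0.82 * 0.95 * 0.86 * 100 = 66.9940%

66.9940 %


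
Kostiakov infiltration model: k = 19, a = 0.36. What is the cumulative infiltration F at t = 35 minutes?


F = k * t^a = 19 * 35^0.36
F = 19 * 3.596371

68.3310 mm


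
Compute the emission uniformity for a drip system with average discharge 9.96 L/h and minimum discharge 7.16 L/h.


EU = (q_min/q_avg)*100 = (7.16/9.96)*100 = 71.8876%

71.8876 %


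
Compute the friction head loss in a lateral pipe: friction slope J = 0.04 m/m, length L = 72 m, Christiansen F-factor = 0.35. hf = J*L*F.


hf = J * L * F = 0.04 * 72 * 0.35 = 1.0080 m

1.0080 m


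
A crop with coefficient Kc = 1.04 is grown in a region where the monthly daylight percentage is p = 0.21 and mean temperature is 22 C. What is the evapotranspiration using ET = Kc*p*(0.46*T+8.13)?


ET = Kc * p * (0.46*T + 8.13)
ET = 1.04 * 0.21 * (0.46*22 + 8.13)
ET = 1.04 * 0.21 * 18.2500

3.9858 mm/day


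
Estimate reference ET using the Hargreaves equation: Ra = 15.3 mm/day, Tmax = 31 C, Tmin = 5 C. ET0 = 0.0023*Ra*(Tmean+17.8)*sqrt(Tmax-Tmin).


Tmean = (Tmax + Tmin)/2 = (31 + 5)/2 = 18.0
ET0 = 0.0023 * 15.3 * (18.0 + 17.8) * sqrt(31 - 5)
ET0 = 0.0023 * 15.3 * 35.8 * 5.099020

6.4238 mm/day
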